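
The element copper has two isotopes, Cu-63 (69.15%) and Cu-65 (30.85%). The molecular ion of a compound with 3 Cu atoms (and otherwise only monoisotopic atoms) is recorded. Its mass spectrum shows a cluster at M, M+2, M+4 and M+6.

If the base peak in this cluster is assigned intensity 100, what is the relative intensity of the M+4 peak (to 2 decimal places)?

Binomial terms of (0.6915 + 0.3085)^3: M 0.3307, M+2 0.4425, M+4 0.1974, M+6 0.0294 → M+2 is the base peak.
P(M+2) = C(3,1) × 0.6915^2 × 0.3085^1 = 3 × 0.47817225 × 0.3085 = 0.442548 (base)
P(M+4) = C(3,2) × 0.6915^1 × 0.3085^2 = 3 × 0.6915 × 0.09517225 = 0.197435
Relative intensity = 0.197435 / 0.442548 × 100 = 44.61

44.61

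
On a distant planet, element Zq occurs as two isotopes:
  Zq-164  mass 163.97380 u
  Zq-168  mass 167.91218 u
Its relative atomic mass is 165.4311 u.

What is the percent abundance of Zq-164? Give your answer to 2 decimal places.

Writing the weighted mean with unknown fraction x of Zq-164:
163.97380·x + 167.91218·(1 − x) = 165.4311
(163.97380 − 167.91218)·x = 165.4311 − 167.91218
x = -2.48108 / -3.93838 = 0.62997 → 63.00% Zq-164, 37.00% Zq-168.

63.00%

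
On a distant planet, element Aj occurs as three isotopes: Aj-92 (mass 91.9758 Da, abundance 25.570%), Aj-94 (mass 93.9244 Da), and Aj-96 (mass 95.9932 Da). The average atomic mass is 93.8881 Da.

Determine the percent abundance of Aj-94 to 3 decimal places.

Let x and y be the fractions of Aj-94 and Aj-96. Then x + y = 1 − 0.25570 = 0.74430 and 93.9244x + 95.9932y = 93.8881 − 0.25570×91.9758 = 70.36988794.
Substituting: 93.9244x + 95.9932(0.74430 − x) = 70.36988794
(93.9244 − 95.9932)x = -1.07785082  ⇒  x = 0.52100, y = 0.22330
Aj-94: 52.100%, Aj-96: 22.330%.

52.100%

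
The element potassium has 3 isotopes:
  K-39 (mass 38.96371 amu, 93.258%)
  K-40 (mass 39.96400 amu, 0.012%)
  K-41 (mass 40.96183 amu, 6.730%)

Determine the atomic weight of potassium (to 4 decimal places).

39.0983 amu

Average mass = Σ (abundance × isotope mass) = 0.93258 × 38.96371 + 0.00012 × 39.96400 + 0.06730 × 40.96183
= 36.336777 + 0.004796 + 2.756731 = 39.098304 amu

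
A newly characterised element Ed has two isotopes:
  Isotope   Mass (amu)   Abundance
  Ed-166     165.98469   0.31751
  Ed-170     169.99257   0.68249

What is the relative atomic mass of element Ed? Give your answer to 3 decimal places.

Ar = Σ fᵢ·mᵢ = 0.31751 × 165.98469 + 0.68249 × 169.99257
= 52.701799 + 116.018229 = 168.720028 amu

168.720 amu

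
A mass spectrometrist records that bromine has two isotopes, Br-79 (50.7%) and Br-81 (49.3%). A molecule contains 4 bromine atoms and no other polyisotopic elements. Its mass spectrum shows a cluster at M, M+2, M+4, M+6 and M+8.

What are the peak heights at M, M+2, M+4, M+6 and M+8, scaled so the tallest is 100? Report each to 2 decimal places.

The 4 Br atoms are independent, so intensities follow the terms of (0.507 + 0.493)^4.
P(M) = 0.507^4 = 0.066074
P(M+2) = 4 × 0.507^3 × 0.493^1 = 0.256999
P(M+4) = 6 × 0.507^2 × 0.493^2 = 0.374853
P(M+6) = 4 × 0.507^1 × 0.493^3 = 0.243001
P(M+8) = 0.493^4 = 0.059073
The M+4 peak is largest (0.374853); scaling to 100 gives 17.63 : 68.56 : 100.00 : 64.83 : 15.76.

17.63 : 68.56 : 100.00 : 64.83 : 15.76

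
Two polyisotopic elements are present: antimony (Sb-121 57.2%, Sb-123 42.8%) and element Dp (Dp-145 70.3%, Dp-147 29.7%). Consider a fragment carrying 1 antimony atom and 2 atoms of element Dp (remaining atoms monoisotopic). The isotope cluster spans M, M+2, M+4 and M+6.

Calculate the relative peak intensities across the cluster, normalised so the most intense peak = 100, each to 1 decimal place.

Antimony pattern (n=1): 0.5720 : 0.4280
Element Dp pattern (n=2): 0.494209 : 0.417582 : 0.088209
Convolve the two distributions (both contribute in 2-u steps):
  M: 0.5720×0.494209 = 0.282688
  M+2: 0.5720×0.417582 + 0.4280×0.494209 = 0.450378
  M+4: 0.5720×0.088209 + 0.4280×0.417582 = 0.229181
  M+6: 0.4280×0.088209 = 0.037753
Scale to base peak (0.450378) = 100: 62.8 : 100.0 : 50.9 : 8.4

62.8 : 100.0 : 50.9 : 8.4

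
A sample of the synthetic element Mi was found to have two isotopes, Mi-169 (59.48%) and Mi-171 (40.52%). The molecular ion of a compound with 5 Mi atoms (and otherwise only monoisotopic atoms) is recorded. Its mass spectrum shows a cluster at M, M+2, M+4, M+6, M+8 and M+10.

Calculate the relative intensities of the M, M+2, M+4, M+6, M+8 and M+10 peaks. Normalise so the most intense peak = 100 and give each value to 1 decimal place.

21.5 : 73.4 : 100.0 : 68.1 : 23.2 : 3.2

Expanding (0.5948 + 0.4052)^5:
P(M) = 0.5948^5 = 0.074448
P(M+2) = 5 × 0.5948^4 × 0.4052^1 = 0.253585
P(M+4) = 10 × 0.5948^3 × 0.4052^2 = 0.345503
P(M+6) = 10 × 0.5948^2 × 0.4052^3 = 0.235370
P(M+8) = 5 × 0.5948^1 × 0.4052^4 = 0.080171
P(M+10) = 0.4052^5 = 0.010923
The M+4 peak is largest (0.345503); scaling to 100 gives 21.5 : 73.4 : 100.0 : 68.1 : 23.2 : 3.2.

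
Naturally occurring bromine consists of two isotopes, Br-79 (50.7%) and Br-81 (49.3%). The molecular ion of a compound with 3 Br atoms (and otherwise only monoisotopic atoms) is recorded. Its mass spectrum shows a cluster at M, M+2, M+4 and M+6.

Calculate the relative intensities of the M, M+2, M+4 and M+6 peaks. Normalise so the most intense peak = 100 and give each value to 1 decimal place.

34.3 : 100.0 : 97.2 : 31.5

Expanding (0.507 + 0.493)^3:
P(M) = 0.507^3 = 0.130324
P(M+2) = 3 × 0.507^2 × 0.493^1 = 0.380175
P(M+4) = 3 × 0.507^1 × 0.493^2 = 0.369678
P(M+6) = 0.493^3 = 0.119823
The M+2 peak is largest (0.380175); scaling to 100 gives 34.3 : 100.0 : 97.2 : 31.5.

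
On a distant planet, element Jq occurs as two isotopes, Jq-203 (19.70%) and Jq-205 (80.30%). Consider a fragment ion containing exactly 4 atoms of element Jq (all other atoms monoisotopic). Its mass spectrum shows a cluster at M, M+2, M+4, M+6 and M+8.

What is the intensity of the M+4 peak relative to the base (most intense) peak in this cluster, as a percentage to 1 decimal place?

36.1%

Term probabilities: M 0.0015, M+2 0.0246, M+4 0.1501, M+6 0.4080, M+8 0.4158. Base peak = M+8.
P(M+8) = C(4,4) × 0.1970^0 × 0.8030^4 = 1 × 1.0000 × 0.41577865 = 0.415779 (base)
P(M+4) = C(4,2) × 0.1970^2 × 0.8030^2 = 6 × 0.038809 × 0.644809 = 0.150146
Relative intensity = 0.150146 / 0.415779 × 100 = 36.1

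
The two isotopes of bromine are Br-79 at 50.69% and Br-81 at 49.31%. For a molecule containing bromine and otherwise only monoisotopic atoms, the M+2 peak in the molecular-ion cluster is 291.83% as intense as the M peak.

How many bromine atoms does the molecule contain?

With n Br atoms, P(M+2)/P(M) = C(n,1)·p^(n−1)q / p^n = n·q/p = n · 0.4931/0.5069.
n = 2.9183 × 0.5069/0.4931 = 3.00 ≈ 3

3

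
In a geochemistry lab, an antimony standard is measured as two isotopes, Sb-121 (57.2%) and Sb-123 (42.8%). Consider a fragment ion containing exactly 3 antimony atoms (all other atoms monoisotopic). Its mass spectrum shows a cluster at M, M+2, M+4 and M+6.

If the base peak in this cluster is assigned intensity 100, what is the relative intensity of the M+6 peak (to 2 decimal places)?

18.66

Binomial terms of (0.572 + 0.428)^3: M 0.1871, M+2 0.4201, M+4 0.3143, M+6 0.0784 → M+2 is the base peak.
P(M+2) = C(3,1) × 0.572^2 × 0.428^1 = 3 × 0.327184 × 0.4280 = 0.420104 (base)
P(M+6) = C(3,3) × 0.572^0 × 0.428^3 = 1 × 1.0000 × 0.07840275 = 0.078403
Relative intensity = 0.078403 / 0.420104 × 100 = 18.66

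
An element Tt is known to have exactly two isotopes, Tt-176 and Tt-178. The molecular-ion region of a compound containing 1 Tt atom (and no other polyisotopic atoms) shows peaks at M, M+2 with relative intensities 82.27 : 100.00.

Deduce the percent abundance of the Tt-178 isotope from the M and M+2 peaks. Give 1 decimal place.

54.9%

Write p for the Tt-176 fraction. I(M+2)/I(M) = [C(1,1)·p^0·(1−p)] / p^1 = 1·(1−p)/p = 100.00/82.27 = 1.2155
(1−p)/p = 1.2155/1 = 1.2155  ⇒  p = 1/(1 + 1.2155) = 0.4514
Tt-176: 45.1%, Tt-178: 54.9%.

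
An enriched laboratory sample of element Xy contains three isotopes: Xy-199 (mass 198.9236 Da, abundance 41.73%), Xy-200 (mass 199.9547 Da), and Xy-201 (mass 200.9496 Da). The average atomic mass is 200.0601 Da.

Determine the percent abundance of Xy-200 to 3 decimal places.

4.428%

Let x and y be the fractions of Xy-200 and Xy-201. Then x + y = 1 − 0.4173 = 0.5827 and 199.9547x + 200.9496y = 200.0601 − 0.4173×198.9236 = 117.04928172.
Substituting: 199.9547x + 200.9496(0.5827 − x) = 117.04928172
(199.9547 − 200.9496)x = -0.0440502  ⇒  x = 0.04428, y = 0.53842
Xy-200: 4.428%, Xy-201: 53.842%.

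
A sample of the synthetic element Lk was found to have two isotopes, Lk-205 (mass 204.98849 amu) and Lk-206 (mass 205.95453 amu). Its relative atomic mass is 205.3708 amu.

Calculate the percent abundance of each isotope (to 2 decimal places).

Lk-205: 60.43%, Lk-206: 39.57%

Let x be the fractional abundance of Lk-205; then Lk-206 has abundance 1 − x.
204.98849·x + 205.95453·(1 − x) = 205.3708
(204.98849 − 205.95453)·x = 205.3708 − 205.95453
x = -0.58373 / -0.96604 = 0.60425 → 60.43% Lk-205, 39.57% Lk-206.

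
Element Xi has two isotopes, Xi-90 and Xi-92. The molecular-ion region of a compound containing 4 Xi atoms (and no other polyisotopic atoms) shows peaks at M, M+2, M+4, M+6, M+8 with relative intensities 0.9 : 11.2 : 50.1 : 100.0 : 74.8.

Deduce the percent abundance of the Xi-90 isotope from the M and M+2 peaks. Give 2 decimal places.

24.32%

Write p for the Xi-90 fraction. I(M+2)/I(M) = [C(4,1)·p^3·(1−p)] / p^4 = 4·(1−p)/p = 11.2/0.9 = 12.4444
(1−p)/p = 12.4444/4 = 3.1111  ⇒  p = 1/(1 + 3.1111) = 0.2432
Xi-90: 24.32%, Xi-92: 75.68%.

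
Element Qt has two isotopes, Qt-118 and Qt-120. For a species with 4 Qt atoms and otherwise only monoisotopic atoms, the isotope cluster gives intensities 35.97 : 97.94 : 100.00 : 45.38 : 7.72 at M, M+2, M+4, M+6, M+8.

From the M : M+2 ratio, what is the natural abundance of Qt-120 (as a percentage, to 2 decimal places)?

Let p = fractional abundance of Qt-118. I(M+2)/I(M) = [C(4,1)·p^3·(1−p)] / p^4 = 4·(1−p)/p = 97.94/35.97 = 2.7228
(1−p)/p = 2.7228/4 = 0.6807  ⇒  p = 1/(1 + 0.6807) = 0.5950
Qt-118: 59.50%, Qt-120: 40.50%.

40.50%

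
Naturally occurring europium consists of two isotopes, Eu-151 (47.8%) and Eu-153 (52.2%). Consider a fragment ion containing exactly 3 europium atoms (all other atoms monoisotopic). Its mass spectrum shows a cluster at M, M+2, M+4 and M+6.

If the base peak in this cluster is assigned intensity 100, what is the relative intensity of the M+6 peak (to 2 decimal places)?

Binomial terms of (0.478 + 0.522)^3: M 0.1092, M+2 0.3578, M+4 0.3907, M+6 0.1422 → M+4 is the base peak.
P(M+4) = C(3,2) × 0.478^1 × 0.522^2 = 3 × 0.4780 × 0.272484 = 0.390742 (base)
P(M+6) = C(3,3) × 0.478^0 × 0.522^3 = 1 × 1.0000 × 0.14223665 = 0.142237
Relative intensity = 0.142237 / 0.390742 × 100 = 36.40

36.40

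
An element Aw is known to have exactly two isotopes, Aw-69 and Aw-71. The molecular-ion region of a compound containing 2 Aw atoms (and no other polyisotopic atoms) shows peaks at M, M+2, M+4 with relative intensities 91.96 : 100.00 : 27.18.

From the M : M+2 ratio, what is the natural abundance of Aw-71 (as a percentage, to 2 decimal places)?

Write p for the Aw-69 fraction. I(M+2)/I(M) = [C(2,1)·p^1·(1−p)] / p^2 = 2·(1−p)/p = 100.00/91.96 = 1.0874
(1−p)/p = 1.0874/2 = 0.5437  ⇒  p = 1/(1 + 0.5437) = 0.6478
Aw-69: 64.78%, Aw-71: 35.22%.

35.22%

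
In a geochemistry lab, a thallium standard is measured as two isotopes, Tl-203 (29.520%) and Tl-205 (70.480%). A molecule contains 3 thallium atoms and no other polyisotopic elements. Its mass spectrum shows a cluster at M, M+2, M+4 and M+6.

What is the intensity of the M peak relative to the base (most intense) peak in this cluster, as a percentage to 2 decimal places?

5.85%

Term probabilities: M 0.0257, M+2 0.1843, M+4 0.4399, M+6 0.3501. Base peak = M+4.
P(M+4) = C(3,2) × 0.29520^1 × 0.70480^2 = 3 × 0.2952 × 0.49674304 = 0.439916 (base)
P(M) = C(3,0) × 0.29520^3 × 0.70480^0 = 1 × 0.02572463 × 1.0000 = 0.025725
Relative intensity = 0.025725 / 0.439916 × 100 = 5.85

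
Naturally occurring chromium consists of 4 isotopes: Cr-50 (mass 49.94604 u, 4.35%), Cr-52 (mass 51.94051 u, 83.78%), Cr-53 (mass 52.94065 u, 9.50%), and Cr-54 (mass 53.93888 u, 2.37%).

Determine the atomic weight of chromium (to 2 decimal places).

Weight each isotope mass by its fractional abundance: 0.0435 × 49.94604 + 0.8378 × 51.94051 + 0.0950 × 52.94065 + 0.0237 × 53.93888
= 2.172653 + 43.515759 + 5.029362 + 1.278351 = 51.996125 u

52.00 u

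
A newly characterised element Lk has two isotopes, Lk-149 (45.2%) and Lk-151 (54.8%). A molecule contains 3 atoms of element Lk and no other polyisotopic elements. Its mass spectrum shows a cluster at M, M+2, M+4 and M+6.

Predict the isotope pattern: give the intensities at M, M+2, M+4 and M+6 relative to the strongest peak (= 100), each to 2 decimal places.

22.68 : 82.48 : 100.00 : 40.41

Each Lk atom is independently Lk-149 (p = 0.452) or Lk-151 (q = 0.548); the cluster is the binomial expansion (p + q)^3.
P(M) = 0.452^3 = 0.092345
P(M+2) = 3 × 0.452^2 × 0.548^1 = 0.335876
P(M+4) = 3 × 0.452^1 × 0.548^2 = 0.407212
P(M+6) = 0.548^3 = 0.164567
The M+4 peak is largest (0.407212); scaling to 100 gives 22.68 : 82.48 : 100.00 : 40.41.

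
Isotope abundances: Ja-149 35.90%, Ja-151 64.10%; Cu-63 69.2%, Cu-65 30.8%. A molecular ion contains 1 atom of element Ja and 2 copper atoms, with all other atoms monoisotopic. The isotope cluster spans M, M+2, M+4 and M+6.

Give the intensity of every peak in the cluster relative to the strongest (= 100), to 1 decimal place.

37.4 : 100.0 : 66.8 : 13.2

Element Ja pattern (n=1): 0.3590 : 0.6410
Copper pattern (n=2): 0.478864 : 0.426272 : 0.094864
Convolve the two distributions (both contribute in 2-u steps):
  M: 0.3590×0.478864 = 0.171912
  M+2: 0.3590×0.426272 + 0.6410×0.478864 = 0.459983
  M+4: 0.3590×0.094864 + 0.6410×0.426272 = 0.307297
  M+6: 0.6410×0.094864 = 0.060808
Scale to base peak (0.459983) = 100: 37.4 : 100.0 : 66.8 : 13.2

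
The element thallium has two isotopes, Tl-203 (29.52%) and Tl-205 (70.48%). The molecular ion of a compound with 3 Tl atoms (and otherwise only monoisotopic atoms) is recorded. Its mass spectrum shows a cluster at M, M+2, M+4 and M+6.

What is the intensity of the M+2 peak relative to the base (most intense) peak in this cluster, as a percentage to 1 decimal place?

41.9%

Binomial terms of (0.2952 + 0.7048)^3: M 0.0257, M+2 0.1843, M+4 0.4399, M+6 0.3501 → M+4 is the base peak.
P(M+4) = C(3,2) × 0.2952^1 × 0.7048^2 = 3 × 0.2952 × 0.49674304 = 0.439916 (base)
P(M+2) = C(3,1) × 0.2952^2 × 0.7048^1 = 3 × 0.08714304 × 0.7048 = 0.184255
Relative intensity = 0.184255 / 0.439916 × 100 = 41.9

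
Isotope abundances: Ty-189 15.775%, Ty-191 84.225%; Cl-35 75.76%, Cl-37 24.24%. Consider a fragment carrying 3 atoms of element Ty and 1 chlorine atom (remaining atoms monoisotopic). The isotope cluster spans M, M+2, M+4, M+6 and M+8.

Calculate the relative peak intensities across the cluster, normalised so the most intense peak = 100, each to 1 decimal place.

Element Ty pattern (n=3): 0.00392562 : 0.06287833 : 0.33571648 : 0.59747957
Chlorine pattern (n=1): 0.7576 : 0.2424
Convolve the two distributions (both contribute in 2-u steps):
  M: 0.00392562×0.7576 = 0.002974
  M+2: 0.00392562×0.2424 + 0.06287833×0.7576 = 0.048588
  M+4: 0.06287833×0.2424 + 0.33571648×0.7576 = 0.269581
  M+6: 0.33571648×0.2424 + 0.59747957×0.7576 = 0.534028
  M+8: 0.59747957×0.2424 = 0.144829
Scale to base peak (0.534028) = 100: 0.6 : 9.1 : 50.5 : 100.0 : 27.1

0.6 : 9.1 : 50.5 : 100.0 : 27.1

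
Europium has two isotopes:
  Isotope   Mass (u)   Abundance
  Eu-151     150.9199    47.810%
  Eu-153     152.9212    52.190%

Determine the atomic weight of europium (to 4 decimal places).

Ar = Σ fᵢ·mᵢ = 0.47810 × 150.9199 + 0.52190 × 152.9212
= 72.15480 + 79.80957 = 151.96437 u

151.9644 u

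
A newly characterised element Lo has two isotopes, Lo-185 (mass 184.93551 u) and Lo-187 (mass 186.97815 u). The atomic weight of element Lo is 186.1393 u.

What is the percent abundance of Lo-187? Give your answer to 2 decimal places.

58.93%

Let x be the fractional abundance of Lo-185; then Lo-187 has abundance 1 − x.
184.93551·x + 186.97815·(1 − x) = 186.1393
(184.93551 − 186.97815)·x = 186.1393 − 186.97815
x = -0.83885 / -2.04264 = 0.41067 → 41.07% Lo-185, 58.93% Lo-187.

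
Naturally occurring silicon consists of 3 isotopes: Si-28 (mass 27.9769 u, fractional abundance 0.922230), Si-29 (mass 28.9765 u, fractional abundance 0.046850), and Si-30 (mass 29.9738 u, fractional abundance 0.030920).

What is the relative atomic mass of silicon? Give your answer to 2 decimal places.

28.09 u

Ar = Σ fᵢ·mᵢ = 0.922230 × 27.9769 + 0.046850 × 28.9765 + 0.030920 × 29.9738
= 25.80114 + 1.35755 + 0.92679 = 28.08548 u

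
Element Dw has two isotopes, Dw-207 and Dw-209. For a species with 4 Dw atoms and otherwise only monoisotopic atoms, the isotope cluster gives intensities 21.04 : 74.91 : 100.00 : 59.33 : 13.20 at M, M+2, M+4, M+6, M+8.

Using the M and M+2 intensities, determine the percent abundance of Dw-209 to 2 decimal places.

Let p = fractional abundance of Dw-207. I(M+2)/I(M) = [C(4,1)·p^3·(1−p)] / p^4 = 4·(1−p)/p = 74.91/21.04 = 3.5604
(1−p)/p = 3.5604/4 = 0.8901  ⇒  p = 1/(1 + 0.8901) = 0.5291
Dw-207: 52.91%, Dw-209: 47.09%.

47.09%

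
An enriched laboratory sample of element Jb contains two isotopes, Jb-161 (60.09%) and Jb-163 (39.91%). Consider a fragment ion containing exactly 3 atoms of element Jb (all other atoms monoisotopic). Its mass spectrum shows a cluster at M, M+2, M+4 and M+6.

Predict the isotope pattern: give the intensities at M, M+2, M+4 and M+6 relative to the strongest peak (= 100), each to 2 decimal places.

Each Jb atom is independently Jb-161 (p = 0.6009) or Jb-163 (q = 0.3991); the cluster is the binomial expansion (p + q)^3.
P(M) = 0.6009^3 = 0.216973
P(M+2) = 3 × 0.6009^2 × 0.3991^1 = 0.432322
P(M+4) = 3 × 0.6009^1 × 0.3991^2 = 0.287136
P(M+6) = 0.3991^3 = 0.063569
The M+2 peak is largest (0.432322); scaling to 100 gives 50.19 : 100.00 : 66.42 : 14.70.

50.19 : 100.00 : 66.42 : 14.70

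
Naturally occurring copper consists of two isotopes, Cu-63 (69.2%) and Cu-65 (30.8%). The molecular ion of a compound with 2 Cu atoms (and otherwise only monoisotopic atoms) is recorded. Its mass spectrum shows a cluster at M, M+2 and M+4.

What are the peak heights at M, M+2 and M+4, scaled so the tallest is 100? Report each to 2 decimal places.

100.00 : 89.02 : 19.81

Each Cu atom is independently Cu-63 (p = 0.692) or Cu-65 (q = 0.308); the cluster is the binomial expansion (p + q)^2.
P(M) = 0.692^2 = 0.478864
P(M+2) = 2 × 0.692^1 × 0.308^1 = 0.426272
P(M+4) = 0.308^2 = 0.094864
The M peak is largest (0.478864); scaling to 100 gives 100.00 : 89.02 : 19.81.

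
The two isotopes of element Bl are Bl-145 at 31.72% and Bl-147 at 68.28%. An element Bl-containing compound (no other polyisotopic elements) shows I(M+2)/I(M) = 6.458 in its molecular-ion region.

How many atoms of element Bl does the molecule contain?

For n independent Bl atoms, I(M+2)/I(M) = n · (abundance Bl-147) / (abundance Bl-145) = n · 0.6828/0.3172.
n = 6.458 × 0.3172/0.6828 = 3.00 ≈ 3

3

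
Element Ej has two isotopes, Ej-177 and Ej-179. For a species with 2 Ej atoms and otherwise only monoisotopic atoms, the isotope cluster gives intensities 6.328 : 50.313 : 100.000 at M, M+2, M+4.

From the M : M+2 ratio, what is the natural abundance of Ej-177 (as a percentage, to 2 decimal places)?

Let p = fractional abundance of Ej-177. I(M+2)/I(M) = [C(2,1)·p^1·(1−p)] / p^2 = 2·(1−p)/p = 50.313/6.328 = 7.9509
(1−p)/p = 7.9509/2 = 3.9754  ⇒  p = 1/(1 + 3.9754) = 0.2010
Ej-177: 20.10%, Ej-179: 79.90%.

20.10%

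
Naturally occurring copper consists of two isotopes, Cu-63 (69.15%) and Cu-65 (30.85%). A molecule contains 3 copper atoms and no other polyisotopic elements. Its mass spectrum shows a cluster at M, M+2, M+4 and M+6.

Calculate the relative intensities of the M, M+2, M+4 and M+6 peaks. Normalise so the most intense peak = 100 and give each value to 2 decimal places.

Each Cu atom is independently Cu-63 (p = 0.6915) or Cu-65 (q = 0.3085); the cluster is the binomial expansion (p + q)^3.
P(M) = 0.6915^3 = 0.330656
P(M+2) = 3 × 0.6915^2 × 0.3085^1 = 0.442548
P(M+4) = 3 × 0.6915^1 × 0.3085^2 = 0.197435
P(M+6) = 0.3085^3 = 0.029361
The M+2 peak is largest (0.442548); scaling to 100 gives 74.72 : 100.00 : 44.61 : 6.63.

74.72 : 100.00 : 44.61 : 6.63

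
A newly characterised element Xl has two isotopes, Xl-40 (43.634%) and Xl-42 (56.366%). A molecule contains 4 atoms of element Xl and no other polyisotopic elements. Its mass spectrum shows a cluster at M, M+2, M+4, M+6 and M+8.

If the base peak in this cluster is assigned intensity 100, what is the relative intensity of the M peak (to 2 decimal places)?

Term probabilities: M 0.0362, M+2 0.1873, M+4 0.3629, M+6 0.3126, M+8 0.1009. Base peak = M+4.
P(M+4) = C(4,2) × 0.43634^2 × 0.56366^2 = 6 × 0.1903926 × 0.3177126 = 0.362941 (base)
P(M) = C(4,0) × 0.43634^4 × 0.56366^0 = 1 × 0.03624934 × 1.0000 = 0.036249
Relative intensity = 0.036249 / 0.362941 × 100 = 9.99

9.99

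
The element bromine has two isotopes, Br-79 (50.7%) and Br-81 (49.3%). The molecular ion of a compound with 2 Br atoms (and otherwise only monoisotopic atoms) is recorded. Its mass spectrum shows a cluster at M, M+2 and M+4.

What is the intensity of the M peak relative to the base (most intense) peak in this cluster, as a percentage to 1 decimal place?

Term probabilities: M 0.2570, M+2 0.4999, M+4 0.2430. Base peak = M+2.
P(M+2) = C(2,1) × 0.507^1 × 0.493^1 = 2 × 0.5070 × 0.4930 = 0.499902 (base)
P(M) = C(2,0) × 0.507^2 × 0.493^0 = 1 × 0.257049 × 1.0000 = 0.257049
Relative intensity = 0.257049 / 0.499902 × 100 = 51.4

51.4%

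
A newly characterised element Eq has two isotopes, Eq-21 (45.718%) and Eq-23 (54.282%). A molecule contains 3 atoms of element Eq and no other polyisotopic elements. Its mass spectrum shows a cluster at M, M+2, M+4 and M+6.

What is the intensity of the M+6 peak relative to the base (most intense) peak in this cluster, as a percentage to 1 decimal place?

39.6%

Binomial terms of (0.45718 + 0.54282)^3: M 0.0956, M+2 0.3404, M+4 0.4041, M+6 0.1599 → M+4 is the base peak.
P(M+4) = C(3,2) × 0.45718^1 × 0.54282^2 = 3 × 0.45718 × 0.29465355 = 0.404129 (base)
P(M+6) = C(3,3) × 0.45718^0 × 0.54282^3 = 1 × 1.0000 × 0.15994384 = 0.159944
Relative intensity = 0.159944 / 0.404129 × 100 = 39.6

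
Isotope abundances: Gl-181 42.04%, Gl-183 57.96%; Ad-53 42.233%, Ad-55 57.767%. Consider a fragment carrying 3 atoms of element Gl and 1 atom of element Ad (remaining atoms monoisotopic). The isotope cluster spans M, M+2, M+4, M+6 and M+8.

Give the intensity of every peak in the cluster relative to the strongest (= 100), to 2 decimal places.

8.80 : 48.45 : 100.00 : 91.73 : 31.55

Element Gl pattern (n=3): 0.07429988 : 0.30730884 : 0.42368268 : 0.1947086
Element Ad pattern (n=1): 0.42233 : 0.57767
Convolve the two distributions (both contribute in 2-u steps):
  M: 0.07429988×0.42233 = 0.031379
  M+2: 0.07429988×0.57767 + 0.30730884×0.42233 = 0.172707
  M+4: 0.30730884×0.57767 + 0.42368268×0.42233 = 0.356457
  M+6: 0.42368268×0.57767 + 0.1947086×0.42233 = 0.326980
  M+8: 0.1947086×0.57767 = 0.112477
Scale to base peak (0.356457) = 100: 8.80 : 48.45 : 100.00 : 91.73 : 31.55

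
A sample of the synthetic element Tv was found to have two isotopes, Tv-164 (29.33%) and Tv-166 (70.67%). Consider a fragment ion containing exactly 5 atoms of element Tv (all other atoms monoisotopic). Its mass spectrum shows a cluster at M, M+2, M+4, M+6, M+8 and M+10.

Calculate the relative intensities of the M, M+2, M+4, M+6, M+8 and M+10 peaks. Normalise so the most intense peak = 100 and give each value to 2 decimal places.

Expanding (0.2933 + 0.7067)^5:
P(M) = 0.2933^5 = 0.002171
P(M+2) = 5 × 0.2933^4 × 0.7067^1 = 0.026149
P(M+4) = 10 × 0.2933^3 × 0.7067^2 = 0.126010
P(M+6) = 10 × 0.2933^2 × 0.7067^3 = 0.303619
P(M+8) = 5 × 0.2933^1 × 0.7067^4 = 0.365782
P(M+10) = 0.7067^5 = 0.176269
The M+8 peak is largest (0.365782); scaling to 100 gives 0.59 : 7.15 : 34.45 : 83.01 : 100.00 : 48.19.

0.59 : 7.15 : 34.45 : 83.01 : 100.00 : 48.19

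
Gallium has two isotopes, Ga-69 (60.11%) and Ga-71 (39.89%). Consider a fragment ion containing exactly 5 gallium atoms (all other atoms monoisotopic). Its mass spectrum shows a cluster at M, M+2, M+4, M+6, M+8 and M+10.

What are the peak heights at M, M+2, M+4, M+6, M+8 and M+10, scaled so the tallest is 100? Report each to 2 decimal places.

22.71 : 75.34 : 100.00 : 66.36 : 22.02 : 2.92

The 5 Ga atoms are independent, so intensities follow the terms of (0.6011 + 0.3989)^5.
P(M) = 0.6011^5 = 0.078475
P(M+2) = 5 × 0.6011^4 × 0.3989^1 = 0.260388
P(M+4) = 10 × 0.6011^3 × 0.3989^2 = 0.345596
P(M+6) = 10 × 0.6011^2 × 0.3989^3 = 0.229343
P(M+8) = 5 × 0.6011^1 × 0.3989^4 = 0.076098
P(M+10) = 0.3989^5 = 0.010100
The M+4 peak is largest (0.345596); scaling to 100 gives 22.71 : 75.34 : 100.00 : 66.36 : 22.02 : 2.92.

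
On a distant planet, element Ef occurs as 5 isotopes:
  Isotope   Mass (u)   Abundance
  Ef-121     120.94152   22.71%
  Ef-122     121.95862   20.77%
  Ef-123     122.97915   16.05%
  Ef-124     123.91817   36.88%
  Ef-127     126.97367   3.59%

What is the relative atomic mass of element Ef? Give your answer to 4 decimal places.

122.7942 u

Average mass = Σ (abundance × isotope mass) = 0.2271 × 120.94152 + 0.2077 × 121.95862 + 0.1605 × 122.97915 + 0.3688 × 123.91817 + 0.0359 × 126.97367
= 27.465819 + 25.330805 + 19.738154 + 45.701021 + 4.558355 = 122.794154 u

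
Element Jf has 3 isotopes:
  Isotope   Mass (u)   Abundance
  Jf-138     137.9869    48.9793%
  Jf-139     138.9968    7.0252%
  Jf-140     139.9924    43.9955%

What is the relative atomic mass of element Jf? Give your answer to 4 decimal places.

The abundance-weighted mean is 0.489793 × 137.9869 + 0.070252 × 138.9968 + 0.439955 × 139.9924
= 67.58502 + 9.76480 + 61.59036 = 138.94018 u

138.9402 u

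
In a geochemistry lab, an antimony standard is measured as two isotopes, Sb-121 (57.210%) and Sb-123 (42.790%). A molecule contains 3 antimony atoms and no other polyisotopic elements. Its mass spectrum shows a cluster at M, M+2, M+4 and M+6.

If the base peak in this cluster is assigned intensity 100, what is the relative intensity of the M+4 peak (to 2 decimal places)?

74.79

Binomial terms of (0.57210 + 0.42790)^3: M 0.1872, M+2 0.4202, M+4 0.3143, M+6 0.0783 → M+2 is the base peak.
P(M+2) = C(3,1) × 0.57210^2 × 0.42790^1 = 3 × 0.32729841 × 0.4279 = 0.420153 (base)
P(M+4) = C(3,2) × 0.57210^1 × 0.42790^2 = 3 × 0.5721 × 0.18309841 = 0.314252
Relative intensity = 0.314252 / 0.420153 × 100 = 74.79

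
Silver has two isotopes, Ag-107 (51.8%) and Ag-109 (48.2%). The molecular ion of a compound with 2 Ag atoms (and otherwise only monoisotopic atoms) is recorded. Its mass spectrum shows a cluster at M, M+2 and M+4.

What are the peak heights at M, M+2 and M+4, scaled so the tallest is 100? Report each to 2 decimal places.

Expanding (0.518 + 0.482)^2:
P(M) = 0.518^2 = 0.268324
P(M+2) = 2 × 0.518^1 × 0.482^1 = 0.499352
P(M+4) = 0.482^2 = 0.232324
The M+2 peak is largest (0.499352); scaling to 100 gives 53.73 : 100.00 : 46.53.

53.73 : 100.00 : 46.53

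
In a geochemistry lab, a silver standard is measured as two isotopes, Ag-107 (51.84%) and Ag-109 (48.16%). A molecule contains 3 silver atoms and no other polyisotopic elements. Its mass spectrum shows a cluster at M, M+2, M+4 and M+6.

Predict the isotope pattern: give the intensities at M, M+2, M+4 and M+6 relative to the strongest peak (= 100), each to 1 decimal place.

Expanding (0.5184 + 0.4816)^3:
P(M) = 0.5184^3 = 0.139314
P(M+2) = 3 × 0.5184^2 × 0.4816^1 = 0.388273
P(M+4) = 3 × 0.5184^1 × 0.4816^2 = 0.360711
P(M+6) = 0.4816^3 = 0.111702
The M+2 peak is largest (0.388273); scaling to 100 gives 35.9 : 100.0 : 92.9 : 28.8.

35.9 : 100.0 : 92.9 : 28.8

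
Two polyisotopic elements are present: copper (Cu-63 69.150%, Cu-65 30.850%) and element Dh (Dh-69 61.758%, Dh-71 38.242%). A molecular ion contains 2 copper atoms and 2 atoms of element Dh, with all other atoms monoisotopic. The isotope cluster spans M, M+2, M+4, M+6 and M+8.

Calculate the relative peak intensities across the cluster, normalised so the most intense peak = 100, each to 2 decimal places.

46.93 : 100.00 : 79.20 : 27.63 : 3.58

Copper pattern (n=2): 0.47817225 : 0.4266555 : 0.09517225
Element Dh pattern (n=2): 0.38140506 : 0.47234989 : 0.14624506
Convolve the two distributions (both contribute in 2-u steps):
  M: 0.47817225×0.38140506 = 0.182377
  M+2: 0.47817225×0.47234989 + 0.4266555×0.38140506 = 0.388593
  M+4: 0.47817225×0.14624506 + 0.4266555×0.47234989 + 0.09517225×0.38140506 = 0.307760
  M+6: 0.4266555×0.14624506 + 0.09517225×0.47234989 = 0.107351
  M+8: 0.09517225×0.14624506 = 0.013918
Scale to base peak (0.388593) = 100: 46.93 : 100.00 : 79.20 : 27.63 : 3.58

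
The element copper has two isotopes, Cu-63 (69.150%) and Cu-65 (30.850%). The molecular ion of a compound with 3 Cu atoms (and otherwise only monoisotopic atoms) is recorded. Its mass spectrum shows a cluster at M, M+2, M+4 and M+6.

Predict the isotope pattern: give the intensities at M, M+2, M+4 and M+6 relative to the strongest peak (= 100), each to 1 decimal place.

The 3 Cu atoms are independent, so intensities follow the terms of (0.69150 + 0.30850)^3.
P(M) = 0.69150^3 = 0.330656
P(M+2) = 3 × 0.69150^2 × 0.30850^1 = 0.442548
P(M+4) = 3 × 0.69150^1 × 0.30850^2 = 0.197435
P(M+6) = 0.30850^3 = 0.029361
The M+2 peak is largest (0.442548); scaling to 100 gives 74.7 : 100.0 : 44.6 : 6.6.

74.7 : 100.0 : 44.6 : 6.6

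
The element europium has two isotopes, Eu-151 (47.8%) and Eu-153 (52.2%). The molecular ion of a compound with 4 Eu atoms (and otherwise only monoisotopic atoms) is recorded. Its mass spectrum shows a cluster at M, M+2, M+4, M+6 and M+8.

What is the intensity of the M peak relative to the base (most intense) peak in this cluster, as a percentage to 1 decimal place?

(0.478 + 0.522)^4 gives M 0.0522, M+2 0.2280, M+4 0.3735, M+6 0.2720, M+8 0.0742; the largest is M+4.
P(M+4) = C(4,2) × 0.478^2 × 0.522^2 = 6 × 0.228484 × 0.272484 = 0.373549 (base)
P(M) = C(4,0) × 0.478^4 × 0.522^0 = 1 × 0.05220494 × 1.0000 = 0.052205
Relative intensity = 0.052205 / 0.373549 × 100 = 14.0

14.0%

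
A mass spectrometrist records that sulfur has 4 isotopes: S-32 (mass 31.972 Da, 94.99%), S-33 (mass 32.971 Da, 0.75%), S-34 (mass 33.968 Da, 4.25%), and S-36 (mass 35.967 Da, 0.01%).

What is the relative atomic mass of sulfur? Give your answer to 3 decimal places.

Weight each isotope mass by its fractional abundance: 0.9499 × 31.972 + 0.0075 × 32.971 + 0.0425 × 33.968 + 0.0001 × 35.967
= 30.3702 + 0.2473 + 1.4436 + 0.0036 = 32.0647 Da

32.065 Da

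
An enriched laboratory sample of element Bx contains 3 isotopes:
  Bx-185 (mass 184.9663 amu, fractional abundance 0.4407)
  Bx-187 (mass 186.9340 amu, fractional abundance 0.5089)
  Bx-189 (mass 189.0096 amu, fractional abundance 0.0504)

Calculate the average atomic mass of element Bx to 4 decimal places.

Weight each isotope mass by its fractional abundance: 0.4407 × 184.9663 + 0.5089 × 186.9340 + 0.0504 × 189.0096
= 81.51465 + 95.13071 + 9.52608 = 186.17144 amu

186.1714 amu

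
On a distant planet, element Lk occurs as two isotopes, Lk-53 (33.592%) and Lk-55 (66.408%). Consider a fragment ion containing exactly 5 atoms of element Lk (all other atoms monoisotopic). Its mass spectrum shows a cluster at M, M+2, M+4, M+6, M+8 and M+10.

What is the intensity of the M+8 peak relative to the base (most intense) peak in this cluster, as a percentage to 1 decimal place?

98.8%

Term probabilities: M 0.0043, M+2 0.0423, M+4 0.1672, M+6 0.3305, M+8 0.3267, M+10 0.1292. Base peak = M+6.
P(M+6) = C(5,3) × 0.33592^2 × 0.66408^3 = 10 × 0.11284225 × 0.29286077 = 0.330471 (base)
P(M+8) = C(5,4) × 0.33592^1 × 0.66408^4 = 5 × 0.33592 × 0.19448298 = 0.326654
Relative intensity = 0.326654 / 0.330471 × 100 = 98.8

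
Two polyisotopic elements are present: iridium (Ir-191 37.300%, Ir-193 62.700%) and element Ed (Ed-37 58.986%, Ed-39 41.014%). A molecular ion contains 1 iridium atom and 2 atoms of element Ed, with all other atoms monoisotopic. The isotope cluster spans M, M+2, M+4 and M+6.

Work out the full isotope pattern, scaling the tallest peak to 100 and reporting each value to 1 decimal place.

Iridium pattern (n=1): 0.3730 : 0.6270
Element Ed pattern (n=2): 0.34793482 : 0.48385036 : 0.16821482
Convolve the two distributions (both contribute in 2-u steps):
  M: 0.3730×0.34793482 = 0.129780
  M+2: 0.3730×0.48385036 + 0.6270×0.34793482 = 0.398631
  M+4: 0.3730×0.16821482 + 0.6270×0.48385036 = 0.366118
  M+6: 0.6270×0.16821482 = 0.105471
Scale to base peak (0.398631) = 100: 32.6 : 100.0 : 91.8 : 26.5

32.6 : 100.0 : 91.8 : 26.5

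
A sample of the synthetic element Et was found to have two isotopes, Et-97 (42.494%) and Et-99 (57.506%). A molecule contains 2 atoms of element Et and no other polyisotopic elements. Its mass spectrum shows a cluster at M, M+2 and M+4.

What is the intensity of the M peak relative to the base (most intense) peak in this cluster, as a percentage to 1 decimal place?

(0.42494 + 0.57506)^2 gives M 0.1806, M+2 0.4887, M+4 0.3307; the largest is M+2.
P(M+2) = C(2,1) × 0.42494^1 × 0.57506^1 = 2 × 0.42494 × 0.57506 = 0.488732 (base)
P(M) = C(2,0) × 0.42494^2 × 0.57506^0 = 1 × 0.180574 × 1.0000 = 0.180574
Relative intensity = 0.180574 / 0.488732 × 100 = 36.9

36.9%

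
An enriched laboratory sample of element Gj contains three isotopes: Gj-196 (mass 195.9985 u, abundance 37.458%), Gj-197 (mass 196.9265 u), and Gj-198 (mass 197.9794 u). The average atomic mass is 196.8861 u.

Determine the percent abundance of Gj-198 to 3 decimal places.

The remaining 62.542% is split between Gj-197 (fraction x) and Gj-198 (fraction 0.62542 − x).
Substituting: 196.9265x + 197.9794(0.62542 − x) = 123.46898187
(196.9265 − 197.9794)x = -0.351294478  ⇒  x = 0.33364, y = 0.29178
Gj-197: 33.364%, Gj-198: 29.178%.

29.178%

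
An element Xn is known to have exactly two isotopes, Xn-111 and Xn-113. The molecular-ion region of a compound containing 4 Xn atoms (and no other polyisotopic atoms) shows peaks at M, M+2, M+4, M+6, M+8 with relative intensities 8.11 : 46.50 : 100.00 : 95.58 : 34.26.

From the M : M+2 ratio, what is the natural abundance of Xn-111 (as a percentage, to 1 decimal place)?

41.1%

If p is the fraction of Xn that is Xn-111, then I(M+2)/I(M) = [C(4,1)·p^3·(1−p)] / p^4 = 4·(1−p)/p = 46.50/8.11 = 5.7337
(1−p)/p = 5.7337/4 = 1.4334  ⇒  p = 1/(1 + 1.4334) = 0.4109
Xn-111: 41.1%, Xn-113: 58.9%.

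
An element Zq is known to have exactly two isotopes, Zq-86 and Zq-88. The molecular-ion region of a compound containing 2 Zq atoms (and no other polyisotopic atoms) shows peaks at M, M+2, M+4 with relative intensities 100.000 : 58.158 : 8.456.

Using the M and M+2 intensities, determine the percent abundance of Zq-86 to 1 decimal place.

If p is the fraction of Zq that is Zq-86, then I(M+2)/I(M) = [C(2,1)·p^1·(1−p)] / p^2 = 2·(1−p)/p = 58.158/100.000 = 0.5816
(1−p)/p = 0.5816/2 = 0.2908  ⇒  p = 1/(1 + 0.2908) = 0.7747
Zq-86: 77.5%, Zq-88: 22.5%.

77.5%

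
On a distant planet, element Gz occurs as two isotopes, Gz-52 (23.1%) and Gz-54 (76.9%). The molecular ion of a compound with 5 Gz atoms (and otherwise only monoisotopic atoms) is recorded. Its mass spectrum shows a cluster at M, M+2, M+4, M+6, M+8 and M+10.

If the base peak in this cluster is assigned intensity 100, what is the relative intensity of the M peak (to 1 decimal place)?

0.2

Binomial terms of (0.231 + 0.769)^5: M 0.0007, M+2 0.0109, M+4 0.0729, M+6 0.2427, M+8 0.4039, M+10 0.2689 → M+8 is the base peak.
P(M+8) = C(5,4) × 0.231^1 × 0.769^4 = 5 × 0.2310 × 0.34970783 = 0.403913 (base)
P(M) = C(5,0) × 0.231^5 × 0.769^0 = 1 × 0.00065775 × 1.0000 = 0.000658
Relative intensity = 0.000658 / 0.403913 × 100 = 0.2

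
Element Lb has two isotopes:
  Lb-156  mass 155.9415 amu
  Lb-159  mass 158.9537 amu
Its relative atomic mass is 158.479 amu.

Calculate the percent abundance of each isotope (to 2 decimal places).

Lb-156: 15.76%, Lb-159: 84.24%

With x = fraction of Lb-156 (so Lb-159 is 1 − x):
155.9415·x + 158.9537·(1 − x) = 158.479
(155.9415 − 158.9537)·x = 158.479 − 158.9537
x = -0.4747 / -3.0122 = 0.15759 → 15.76% Lb-156, 84.24% Lb-159.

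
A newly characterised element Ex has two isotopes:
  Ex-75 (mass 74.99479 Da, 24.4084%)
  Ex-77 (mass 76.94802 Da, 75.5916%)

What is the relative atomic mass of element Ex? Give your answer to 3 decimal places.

Ar = Σ fᵢ·mᵢ = 0.244084 × 74.99479 + 0.755916 × 76.94802
= 18.305028 + 58.166239 = 76.471267 Da

76.471 Da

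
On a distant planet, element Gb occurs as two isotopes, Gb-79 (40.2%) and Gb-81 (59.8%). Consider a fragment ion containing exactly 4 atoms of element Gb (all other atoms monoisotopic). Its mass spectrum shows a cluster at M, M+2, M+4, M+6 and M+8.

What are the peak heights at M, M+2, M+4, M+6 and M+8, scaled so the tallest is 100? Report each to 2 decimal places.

Expanding (0.402 + 0.598)^4:
P(M) = 0.402^4 = 0.026116
P(M+2) = 4 × 0.402^3 × 0.598^1 = 0.155396
P(M+4) = 6 × 0.402^2 × 0.598^2 = 0.346741
P(M+6) = 4 × 0.402^1 × 0.598^3 = 0.343866
P(M+8) = 0.598^4 = 0.127881
The M+4 peak is largest (0.346741); scaling to 100 gives 7.53 : 44.82 : 100.00 : 99.17 : 36.88.

7.53 : 44.82 : 100.00 : 99.17 : 36.88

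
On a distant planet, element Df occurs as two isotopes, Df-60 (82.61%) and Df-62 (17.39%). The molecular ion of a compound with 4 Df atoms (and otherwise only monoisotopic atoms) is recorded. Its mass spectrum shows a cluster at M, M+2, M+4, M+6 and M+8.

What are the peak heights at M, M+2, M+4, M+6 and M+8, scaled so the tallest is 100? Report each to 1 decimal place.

100.0 : 84.2 : 26.6 : 3.7 : 0.2

Each Df atom is independently Df-60 (p = 0.8261) or Df-62 (q = 0.1739); the cluster is the binomial expansion (p + q)^4.
P(M) = 0.8261^4 = 0.465726
P(M+2) = 4 × 0.8261^3 × 0.1739^1 = 0.392155
P(M+4) = 6 × 0.8261^2 × 0.1739^2 = 0.123827
P(M+6) = 4 × 0.8261^1 × 0.1739^3 = 0.017378
P(M+8) = 0.1739^4 = 0.000915
The M peak is largest (0.465726); scaling to 100 gives 100.0 : 84.2 : 26.6 : 3.7 : 0.2.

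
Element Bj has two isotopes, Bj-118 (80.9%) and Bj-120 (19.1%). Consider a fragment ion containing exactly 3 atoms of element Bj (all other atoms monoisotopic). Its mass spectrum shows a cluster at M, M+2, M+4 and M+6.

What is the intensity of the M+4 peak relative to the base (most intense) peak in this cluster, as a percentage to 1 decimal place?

16.7%

Binomial terms of (0.809 + 0.191)^3: M 0.5295, M+2 0.3750, M+4 0.0885, M+6 0.0070 → M is the base peak.
P(M) = C(3,0) × 0.809^3 × 0.191^0 = 1 × 0.52947513 × 1.0000 = 0.529475 (base)
P(M+4) = C(3,2) × 0.809^1 × 0.191^2 = 3 × 0.8090 × 0.036481 = 0.088539
Relative intensity = 0.088539 / 0.529475 × 100 = 16.7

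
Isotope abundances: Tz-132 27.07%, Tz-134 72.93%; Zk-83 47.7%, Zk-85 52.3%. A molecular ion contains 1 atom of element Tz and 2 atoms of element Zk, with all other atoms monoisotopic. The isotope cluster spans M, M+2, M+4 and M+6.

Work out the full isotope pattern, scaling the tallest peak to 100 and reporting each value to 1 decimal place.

14.1 : 68.7 : 100.0 : 45.6

Element Tz pattern (n=1): 0.2707 : 0.7293
Element Zk pattern (n=2): 0.227529 : 0.498942 : 0.273529
Convolve the two distributions (both contribute in 2-u steps):
  M: 0.2707×0.227529 = 0.061592
  M+2: 0.2707×0.498942 + 0.7293×0.227529 = 0.301000
  M+4: 0.2707×0.273529 + 0.7293×0.498942 = 0.437923
  M+6: 0.7293×0.273529 = 0.199485
Scale to base peak (0.437923) = 100: 14.1 : 68.7 : 100.0 : 45.6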